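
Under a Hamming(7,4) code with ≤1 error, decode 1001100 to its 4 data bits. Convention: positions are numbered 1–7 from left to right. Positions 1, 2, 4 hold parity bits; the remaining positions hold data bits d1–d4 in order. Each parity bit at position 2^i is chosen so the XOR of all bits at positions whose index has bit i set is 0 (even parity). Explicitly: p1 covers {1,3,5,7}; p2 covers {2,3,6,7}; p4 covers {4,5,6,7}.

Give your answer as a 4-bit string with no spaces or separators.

s1 (pos 1,3,5,7): 1⊕0⊕1⊕0 = 0
s2 (pos 2,3,6,7): 0⊕0⊕0⊕0 = 0
s4 (pos 4,5,6,7): 1⊕1⊕0⊕0 = 0
Syndrome s4…s1 = 000 → no error.
Read data bits from positions 3,5,6,7: 0100

0100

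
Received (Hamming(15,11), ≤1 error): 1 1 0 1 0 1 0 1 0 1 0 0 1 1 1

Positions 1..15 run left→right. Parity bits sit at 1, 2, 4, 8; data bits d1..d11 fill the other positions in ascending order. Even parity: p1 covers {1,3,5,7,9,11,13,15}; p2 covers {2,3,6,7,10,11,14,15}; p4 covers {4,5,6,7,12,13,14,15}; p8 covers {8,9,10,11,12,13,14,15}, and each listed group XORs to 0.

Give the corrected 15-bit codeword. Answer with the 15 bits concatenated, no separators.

s1 (pos 1,3,5,7,9,11,13,15): 1⊕0⊕0⊕0⊕0⊕0⊕1⊕1 = 1
s2 (pos 2,3,6,7,10,11,14,15): 1⊕0⊕1⊕0⊕1⊕0⊕1⊕1 = 1
s4 (pos 4,5,6,7,12,13,14,15): 1⊕0⊕1⊕0⊕0⊕1⊕1⊕1 = 1
s8 (pos 8,9,10,11,12,13,14,15): 1⊕0⊕1⊕0⊕0⊕1⊕1⊕1 = 1
Syndrome s8…s1 = 1111 → error at position 15.
Flip position 15: 110101010100111 → 110101010100110

110101010100110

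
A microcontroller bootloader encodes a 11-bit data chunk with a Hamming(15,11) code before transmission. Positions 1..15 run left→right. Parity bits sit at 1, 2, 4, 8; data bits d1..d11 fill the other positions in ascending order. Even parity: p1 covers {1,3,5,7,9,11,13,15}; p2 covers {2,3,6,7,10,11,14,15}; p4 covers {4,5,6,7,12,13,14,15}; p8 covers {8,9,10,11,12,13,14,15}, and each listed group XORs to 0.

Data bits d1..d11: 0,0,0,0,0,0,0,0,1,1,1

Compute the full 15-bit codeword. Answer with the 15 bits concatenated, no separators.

000100010000111

Place data at non-parity positions: p1 p2 0 p4 0 0 0 p8 0 0 0 0 1 1 1
p1 (pos 1,3,5,7,9,11,13,15): XOR of data positions = 0⊕0⊕0⊕0⊕0⊕1⊕1 = 0
p2 (pos 2,3,6,7,10,11,14,15): XOR of data positions = 0⊕0⊕0⊕0⊕0⊕1⊕1 = 0
p4 (pos 4,5,6,7,12,13,14,15): XOR of data positions = 0⊕0⊕0⊕0⊕1⊕1⊕1 = 1
p8 (pos 8,9,10,11,12,13,14,15): XOR of data positions = 0⊕0⊕0⊕0⊕1⊕1⊕1 = 1
Codeword: 000100010000111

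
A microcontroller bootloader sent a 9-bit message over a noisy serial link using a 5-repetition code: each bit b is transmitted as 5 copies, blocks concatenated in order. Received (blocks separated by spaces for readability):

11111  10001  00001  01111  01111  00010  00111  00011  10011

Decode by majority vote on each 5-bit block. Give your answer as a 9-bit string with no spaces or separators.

100110101

Block 1 (11111): 5 ones → 1
Block 2 (10001): 2 ones → 0
Block 3 (00001): 1 one → 0
Block 4 (01111): 4 ones → 1
Block 5 (01111): 4 ones → 1
Block 6 (00010): 1 one → 0
Block 7 (00111): 3 ones → 1
Block 8 (00011): 2 ones → 0
Block 9 (10011): 3 ones → 1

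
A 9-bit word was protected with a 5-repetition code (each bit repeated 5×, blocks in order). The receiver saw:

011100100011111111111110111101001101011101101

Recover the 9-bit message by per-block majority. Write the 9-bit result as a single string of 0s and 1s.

101111011

Block 1 (01110): 3 ones → 1
Block 2 (01000): 1 one → 0
Block 3 (11111): 5 ones → 1
Block 4 (11111): 5 ones → 1
Block 5 (11101): 4 ones → 1
Block 6 (11101): 4 ones → 1
Block 7 (00110): 2 ones → 0
Block 8 (10111): 4 ones → 1
Block 9 (01101): 3 ones → 1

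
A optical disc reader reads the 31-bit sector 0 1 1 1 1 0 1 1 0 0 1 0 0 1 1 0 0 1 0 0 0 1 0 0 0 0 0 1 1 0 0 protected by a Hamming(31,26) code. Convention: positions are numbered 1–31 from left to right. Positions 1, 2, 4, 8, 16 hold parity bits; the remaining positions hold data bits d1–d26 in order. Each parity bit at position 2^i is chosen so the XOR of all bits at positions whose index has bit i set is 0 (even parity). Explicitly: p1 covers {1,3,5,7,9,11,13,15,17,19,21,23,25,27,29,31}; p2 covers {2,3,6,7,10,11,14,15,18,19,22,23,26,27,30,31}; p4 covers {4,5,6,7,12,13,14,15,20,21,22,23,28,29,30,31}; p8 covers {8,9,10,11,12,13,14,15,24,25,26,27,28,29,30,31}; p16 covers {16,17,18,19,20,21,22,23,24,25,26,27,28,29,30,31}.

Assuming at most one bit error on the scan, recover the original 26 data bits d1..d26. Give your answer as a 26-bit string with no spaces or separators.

s1 (pos 1,3,5,7,9,11,13,15,17,19,21,23,25,27,29,31): 0⊕1⊕1⊕1⊕0⊕1⊕0⊕1⊕0⊕0⊕0⊕0⊕0⊕0⊕1⊕0 = 0
s2 (pos 2,3,6,7,10,11,14,15,18,19,22,23,26,27,30,31): 1⊕1⊕0⊕1⊕0⊕1⊕1⊕1⊕1⊕0⊕1⊕0⊕0⊕0⊕0⊕0 = 0
s4 (pos 4,5,6,7,12,13,14,15,20,21,22,23,28,29,30,31): 1⊕1⊕0⊕1⊕0⊕0⊕1⊕1⊕0⊕0⊕1⊕0⊕1⊕1⊕0⊕0 = 0
s8 (pos 8,9,10,11,12,13,14,15,24,25,26,27,28,29,30,31): 1⊕0⊕0⊕1⊕0⊕0⊕1⊕1⊕0⊕0⊕0⊕0⊕1⊕1⊕0⊕0 = 0
s16 (pos 16,17,18,19,20,21,22,23,24,25,26,27,28,29,30,31): 0⊕0⊕1⊕0⊕0⊕0⊕1⊕0⊕0⊕0⊕0⊕0⊕1⊕1⊕0⊕0 = 0
Syndrome s16…s1 = 00000 → no error.
Read data bits from positions 3,5,6,7,9,10,11,12,13,14,15,17,18,19,20,21,22,23,24,25,26,27,28,29,30,31: 11010010011010001000001100

11010010011010001000001100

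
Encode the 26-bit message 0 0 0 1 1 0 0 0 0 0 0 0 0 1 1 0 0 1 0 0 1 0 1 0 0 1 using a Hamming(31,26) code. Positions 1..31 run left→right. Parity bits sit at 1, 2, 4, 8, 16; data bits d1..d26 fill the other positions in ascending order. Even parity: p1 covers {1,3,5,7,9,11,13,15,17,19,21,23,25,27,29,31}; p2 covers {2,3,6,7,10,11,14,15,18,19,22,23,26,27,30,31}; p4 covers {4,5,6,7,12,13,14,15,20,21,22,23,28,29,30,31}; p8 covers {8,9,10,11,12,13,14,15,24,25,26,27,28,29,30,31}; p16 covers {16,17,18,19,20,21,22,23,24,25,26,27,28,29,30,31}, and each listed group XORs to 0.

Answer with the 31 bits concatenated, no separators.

1101001010000000001100100101001

Place data at non-parity positions: p1 p2 0 p4 0 0 1 p8 1 0 0 0 0 0 0 p16 0 0 1 1 0 0 1 0 0 1 0 1 0 0 1
p1 (pos 1,3,5,7,9,11,13,15,17,19,21,23,25,27,29,31): XOR of data positions = 0⊕0⊕1⊕1⊕0⊕0⊕0⊕0⊕1⊕0⊕1⊕0⊕0⊕0⊕1 = 1
p2 (pos 2,3,6,7,10,11,14,15,18,19,22,23,26,27,30,31): XOR of data positions = 0⊕0⊕1⊕0⊕0⊕0⊕0⊕0⊕1⊕0⊕1⊕1⊕0⊕0⊕1 = 1
p4 (pos 4,5,6,7,12,13,14,15,20,21,22,23,28,29,30,31): XOR of data positions = 0⊕0⊕1⊕0⊕0⊕0⊕0⊕1⊕0⊕0⊕1⊕1⊕0⊕0⊕1 = 1
p8 (pos 8,9,10,11,12,13,14,15,24,25,26,27,28,29,30,31): XOR of data positions = 1⊕0⊕0⊕0⊕0⊕0⊕0⊕0⊕0⊕1⊕0⊕1⊕0⊕0⊕1 = 0
p16 (pos 16,17,18,19,20,21,22,23,24,25,26,27,28,29,30,31): XOR of data positions = 0⊕0⊕1⊕1⊕0⊕0⊕1⊕0⊕0⊕1⊕0⊕1⊕0⊕0⊕1 = 0
Codeword: 1101001010000000001100100101001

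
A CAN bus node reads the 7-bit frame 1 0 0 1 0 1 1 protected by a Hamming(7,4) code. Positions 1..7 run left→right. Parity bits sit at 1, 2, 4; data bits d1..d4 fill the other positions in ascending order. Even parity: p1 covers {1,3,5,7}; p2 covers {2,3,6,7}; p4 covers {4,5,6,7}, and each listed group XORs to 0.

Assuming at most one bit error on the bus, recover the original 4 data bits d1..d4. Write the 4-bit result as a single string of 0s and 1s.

s1 (pos 1,3,5,7): 1⊕0⊕0⊕1 = 0
s2 (pos 2,3,6,7): 0⊕0⊕1⊕1 = 0
s4 (pos 4,5,6,7): 1⊕0⊕1⊕1 = 1
Syndrome s4…s1 = 100 → error at position 4.
Flip position 4: 1001011 → 1000011
Read data bits from positions 3,5,6,7: 0011

0011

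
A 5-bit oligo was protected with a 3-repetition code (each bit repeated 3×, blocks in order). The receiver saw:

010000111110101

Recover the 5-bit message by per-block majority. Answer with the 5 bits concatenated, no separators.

00111

Block 1 (010): 1 one → 0
Block 2 (000): 0 ones → 0
Block 3 (111): 3 ones → 1
Block 4 (110): 2 ones → 1
Block 5 (101): 2 ones → 1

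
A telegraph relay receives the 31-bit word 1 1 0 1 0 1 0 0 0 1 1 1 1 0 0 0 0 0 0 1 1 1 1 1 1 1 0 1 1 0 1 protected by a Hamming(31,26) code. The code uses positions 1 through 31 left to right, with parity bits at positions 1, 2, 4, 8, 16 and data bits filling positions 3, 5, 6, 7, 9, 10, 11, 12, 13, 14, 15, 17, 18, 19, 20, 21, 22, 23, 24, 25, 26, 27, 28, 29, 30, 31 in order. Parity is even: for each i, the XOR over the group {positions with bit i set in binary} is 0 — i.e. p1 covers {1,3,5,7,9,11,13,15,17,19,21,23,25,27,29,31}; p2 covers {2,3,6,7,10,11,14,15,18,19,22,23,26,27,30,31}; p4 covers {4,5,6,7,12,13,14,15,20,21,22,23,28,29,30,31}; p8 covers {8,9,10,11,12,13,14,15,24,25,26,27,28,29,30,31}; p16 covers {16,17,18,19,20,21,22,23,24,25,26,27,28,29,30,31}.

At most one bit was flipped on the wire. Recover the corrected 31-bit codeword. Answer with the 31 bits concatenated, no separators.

1100010001111000000111111101101

s1 (pos 1,3,5,7,9,11,13,15,17,19,21,23,25,27,29,31): 1⊕0⊕0⊕0⊕0⊕1⊕1⊕0⊕0⊕0⊕1⊕1⊕1⊕0⊕1⊕1 = 0
s2 (pos 2,3,6,7,10,11,14,15,18,19,22,23,26,27,30,31): 1⊕0⊕1⊕0⊕1⊕1⊕0⊕0⊕0⊕0⊕1⊕1⊕1⊕0⊕0⊕1 = 0
s4 (pos 4,5,6,7,12,13,14,15,20,21,22,23,28,29,30,31): 1⊕0⊕1⊕0⊕1⊕1⊕0⊕0⊕1⊕1⊕1⊕1⊕1⊕1⊕0⊕1 = 1
s8 (pos 8,9,10,11,12,13,14,15,24,25,26,27,28,29,30,31): 0⊕0⊕1⊕1⊕1⊕1⊕0⊕0⊕1⊕1⊕1⊕0⊕1⊕1⊕0⊕1 = 0
s16 (pos 16,17,18,19,20,21,22,23,24,25,26,27,28,29,30,31): 0⊕0⊕0⊕0⊕1⊕1⊕1⊕1⊕1⊕1⊕1⊕0⊕1⊕1⊕0⊕1 = 0
Syndrome s16…s1 = 00100 → error at position 4.
Flip position 4: 1101010001111000000111111101101 → 1100010001111000000111111101101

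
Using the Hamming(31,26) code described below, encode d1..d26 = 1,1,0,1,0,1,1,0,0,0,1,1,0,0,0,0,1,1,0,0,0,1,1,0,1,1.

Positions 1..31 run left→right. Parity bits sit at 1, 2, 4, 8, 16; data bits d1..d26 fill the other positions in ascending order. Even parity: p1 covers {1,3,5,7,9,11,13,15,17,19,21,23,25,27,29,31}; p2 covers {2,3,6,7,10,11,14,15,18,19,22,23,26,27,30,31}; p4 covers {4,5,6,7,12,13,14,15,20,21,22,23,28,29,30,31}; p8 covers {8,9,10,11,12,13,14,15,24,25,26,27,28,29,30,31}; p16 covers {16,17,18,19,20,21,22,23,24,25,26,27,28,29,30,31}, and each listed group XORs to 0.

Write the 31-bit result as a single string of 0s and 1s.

Place data at non-parity positions: p1 p2 1 p4 1 0 1 p8 0 1 1 0 0 0 1 p16 1 0 0 0 0 1 1 0 0 0 1 1 0 1 1
p1 (pos 1,3,5,7,9,11,13,15,17,19,21,23,25,27,29,31): XOR of data positions = 1⊕1⊕1⊕0⊕1⊕0⊕1⊕1⊕0⊕0⊕1⊕0⊕1⊕0⊕1 = 1
p2 (pos 2,3,6,7,10,11,14,15,18,19,22,23,26,27,30,31): XOR of data positions = 1⊕0⊕1⊕1⊕1⊕0⊕1⊕0⊕0⊕1⊕1⊕0⊕1⊕1⊕1 = 0
p4 (pos 4,5,6,7,12,13,14,15,20,21,22,23,28,29,30,31): XOR of data positions = 1⊕0⊕1⊕0⊕0⊕0⊕1⊕0⊕0⊕1⊕1⊕1⊕0⊕1⊕1 = 0
p8 (pos 8,9,10,11,12,13,14,15,24,25,26,27,28,29,30,31): XOR of data positions = 0⊕1⊕1⊕0⊕0⊕0⊕1⊕0⊕0⊕0⊕1⊕1⊕0⊕1⊕1 = 1
p16 (pos 16,17,18,19,20,21,22,23,24,25,26,27,28,29,30,31): XOR of data positions = 1⊕0⊕0⊕0⊕0⊕1⊕1⊕0⊕0⊕0⊕1⊕1⊕0⊕1⊕1 = 1
Codeword: 1010101101100011100001100011011

1010101101100011100001100011011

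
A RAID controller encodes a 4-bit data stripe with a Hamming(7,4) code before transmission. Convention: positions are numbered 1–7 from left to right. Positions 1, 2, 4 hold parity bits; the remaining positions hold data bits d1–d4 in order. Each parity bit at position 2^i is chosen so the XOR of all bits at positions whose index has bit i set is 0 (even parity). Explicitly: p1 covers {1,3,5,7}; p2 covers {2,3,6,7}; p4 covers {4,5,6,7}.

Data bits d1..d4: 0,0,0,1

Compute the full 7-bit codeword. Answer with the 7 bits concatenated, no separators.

1101001

Place data at non-parity positions: p1 p2 0 p4 0 0 1
p1 (pos 1,3,5,7): XOR of data positions = 0⊕0⊕1 = 1
p2 (pos 2,3,6,7): XOR of data positions = 0⊕0⊕1 = 1
p4 (pos 4,5,6,7): XOR of data positions = 0⊕0⊕1 = 1
Codeword: 1101001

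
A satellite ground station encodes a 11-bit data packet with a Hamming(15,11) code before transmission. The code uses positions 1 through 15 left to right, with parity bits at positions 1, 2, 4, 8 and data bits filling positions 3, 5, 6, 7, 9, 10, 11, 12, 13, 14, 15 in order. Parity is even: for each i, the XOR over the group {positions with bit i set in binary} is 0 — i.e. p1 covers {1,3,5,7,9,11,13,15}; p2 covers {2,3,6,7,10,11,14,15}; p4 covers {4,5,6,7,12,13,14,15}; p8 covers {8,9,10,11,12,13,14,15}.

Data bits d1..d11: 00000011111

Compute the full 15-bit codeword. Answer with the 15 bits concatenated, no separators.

Place data at non-parity positions: p1 p2 0 p4 0 0 0 p8 0 0 1 1 1 1 1
p1 (pos 1,3,5,7,9,11,13,15): XOR of data positions = 0⊕0⊕0⊕0⊕1⊕1⊕1 = 1
p2 (pos 2,3,6,7,10,11,14,15): XOR of data positions = 0⊕0⊕0⊕0⊕1⊕1⊕1 = 1
p4 (pos 4,5,6,7,12,13,14,15): XOR of data positions = 0⊕0⊕0⊕1⊕1⊕1⊕1 = 0
p8 (pos 8,9,10,11,12,13,14,15): XOR of data positions = 0⊕0⊕1⊕1⊕1⊕1⊕1 = 1
Codeword: 110000010011111

110000010011111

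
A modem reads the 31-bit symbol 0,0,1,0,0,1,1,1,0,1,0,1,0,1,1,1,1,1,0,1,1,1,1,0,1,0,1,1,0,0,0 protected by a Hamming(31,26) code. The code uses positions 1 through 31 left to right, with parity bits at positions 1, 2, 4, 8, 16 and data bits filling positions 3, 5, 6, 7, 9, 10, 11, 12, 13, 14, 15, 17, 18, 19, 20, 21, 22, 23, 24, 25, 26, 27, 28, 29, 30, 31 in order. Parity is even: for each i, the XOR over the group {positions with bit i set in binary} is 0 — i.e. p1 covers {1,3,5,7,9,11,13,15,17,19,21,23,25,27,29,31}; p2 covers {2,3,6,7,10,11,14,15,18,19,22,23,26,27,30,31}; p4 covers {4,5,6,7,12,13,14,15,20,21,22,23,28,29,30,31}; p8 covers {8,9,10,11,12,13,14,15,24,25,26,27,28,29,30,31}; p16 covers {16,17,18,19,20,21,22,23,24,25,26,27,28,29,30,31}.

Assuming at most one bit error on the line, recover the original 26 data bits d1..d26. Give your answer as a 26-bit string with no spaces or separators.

s1 (pos 1,3,5,7,9,11,13,15,17,19,21,23,25,27,29,31): 0⊕1⊕0⊕1⊕0⊕0⊕0⊕1⊕1⊕0⊕1⊕1⊕1⊕1⊕0⊕0 = 0
s2 (pos 2,3,6,7,10,11,14,15,18,19,22,23,26,27,30,31): 0⊕1⊕1⊕1⊕1⊕0⊕1⊕1⊕1⊕0⊕1⊕1⊕0⊕1⊕0⊕0 = 0
s4 (pos 4,5,6,7,12,13,14,15,20,21,22,23,28,29,30,31): 0⊕0⊕1⊕1⊕1⊕0⊕1⊕1⊕1⊕1⊕1⊕1⊕1⊕0⊕0⊕0 = 0
s8 (pos 8,9,10,11,12,13,14,15,24,25,26,27,28,29,30,31): 1⊕0⊕1⊕0⊕1⊕0⊕1⊕1⊕0⊕1⊕0⊕1⊕1⊕0⊕0⊕0 = 0
s16 (pos 16,17,18,19,20,21,22,23,24,25,26,27,28,29,30,31): 1⊕1⊕1⊕0⊕1⊕1⊕1⊕1⊕0⊕1⊕0⊕1⊕1⊕0⊕0⊕0 = 0
Syndrome s16…s1 = 00000 → no error.
Read data bits from positions 3,5,6,7,9,10,11,12,13,14,15,17,18,19,20,21,22,23,24,25,26,27,28,29,30,31: 10110101011110111101011000

10110101011110111101011000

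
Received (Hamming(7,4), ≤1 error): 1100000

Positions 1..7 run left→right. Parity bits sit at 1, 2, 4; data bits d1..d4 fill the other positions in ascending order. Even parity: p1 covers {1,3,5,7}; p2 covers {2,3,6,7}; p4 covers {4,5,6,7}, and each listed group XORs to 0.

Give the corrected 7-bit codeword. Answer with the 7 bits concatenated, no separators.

s1 (pos 1,3,5,7): 1⊕0⊕0⊕0 = 1
s2 (pos 2,3,6,7): 1⊕0⊕0⊕0 = 1
s4 (pos 4,5,6,7): 0⊕0⊕0⊕0 = 0
Syndrome s4…s1 = 011 → error at position 3.
Flip position 3: 1100000 → 1110000

1110000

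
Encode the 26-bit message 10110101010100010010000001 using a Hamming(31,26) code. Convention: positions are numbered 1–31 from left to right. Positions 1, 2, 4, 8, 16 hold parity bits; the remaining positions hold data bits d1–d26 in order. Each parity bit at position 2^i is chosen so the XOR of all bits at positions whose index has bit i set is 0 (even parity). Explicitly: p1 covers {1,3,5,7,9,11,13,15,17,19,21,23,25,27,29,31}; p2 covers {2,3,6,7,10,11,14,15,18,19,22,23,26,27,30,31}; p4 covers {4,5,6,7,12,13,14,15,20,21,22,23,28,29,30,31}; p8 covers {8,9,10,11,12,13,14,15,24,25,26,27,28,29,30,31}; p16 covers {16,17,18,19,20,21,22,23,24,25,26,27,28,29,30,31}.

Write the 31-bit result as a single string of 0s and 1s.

Place data at non-parity positions: p1 p2 1 p4 0 1 1 p8 0 1 0 1 0 1 0 p16 1 0 0 0 1 0 0 1 0 0 0 0 0 0 1
p1 (pos 1,3,5,7,9,11,13,15,17,19,21,23,25,27,29,31): XOR of data positions = 1⊕0⊕1⊕0⊕0⊕0⊕0⊕1⊕0⊕1⊕0⊕0⊕0⊕0⊕1 = 1
p2 (pos 2,3,6,7,10,11,14,15,18,19,22,23,26,27,30,31): XOR of data positions = 1⊕1⊕1⊕1⊕0⊕1⊕0⊕0⊕0⊕0⊕0⊕0⊕0⊕0⊕1 = 0
p4 (pos 4,5,6,7,12,13,14,15,20,21,22,23,28,29,30,31): XOR of data positions = 0⊕1⊕1⊕1⊕0⊕1⊕0⊕0⊕1⊕0⊕0⊕0⊕0⊕0⊕1 = 0
p8 (pos 8,9,10,11,12,13,14,15,24,25,26,27,28,29,30,31): XOR of data positions = 0⊕1⊕0⊕1⊕0⊕1⊕0⊕1⊕0⊕0⊕0⊕0⊕0⊕0⊕1 = 1
p16 (pos 16,17,18,19,20,21,22,23,24,25,26,27,28,29,30,31): XOR of data positions = 1⊕0⊕0⊕0⊕1⊕0⊕0⊕1⊕0⊕0⊕0⊕0⊕0⊕0⊕1 = 0
Codeword: 1010011101010100100010010000001

1010011101010100100010010000001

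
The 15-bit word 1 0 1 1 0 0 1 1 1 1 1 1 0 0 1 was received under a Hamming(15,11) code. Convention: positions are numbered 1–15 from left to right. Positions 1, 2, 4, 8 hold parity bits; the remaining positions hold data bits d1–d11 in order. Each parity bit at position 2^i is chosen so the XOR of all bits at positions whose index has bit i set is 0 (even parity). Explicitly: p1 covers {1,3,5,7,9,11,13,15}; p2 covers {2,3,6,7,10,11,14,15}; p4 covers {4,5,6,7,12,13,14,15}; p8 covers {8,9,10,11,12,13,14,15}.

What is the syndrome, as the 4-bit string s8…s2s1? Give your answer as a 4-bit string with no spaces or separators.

0010

s1 (pos 1,3,5,7,9,11,13,15): 1⊕1⊕0⊕1⊕1⊕1⊕0⊕1 = 0
s2 (pos 2,3,6,7,10,11,14,15): 0⊕1⊕0⊕1⊕1⊕1⊕0⊕1 = 1
s4 (pos 4,5,6,7,12,13,14,15): 1⊕0⊕0⊕1⊕1⊕0⊕0⊕1 = 0
s8 (pos 8,9,10,11,12,13,14,15): 1⊕1⊕1⊕1⊕1⊕0⊕0⊕1 = 0
Syndrome s8…s1 = 0010 → error at position 2.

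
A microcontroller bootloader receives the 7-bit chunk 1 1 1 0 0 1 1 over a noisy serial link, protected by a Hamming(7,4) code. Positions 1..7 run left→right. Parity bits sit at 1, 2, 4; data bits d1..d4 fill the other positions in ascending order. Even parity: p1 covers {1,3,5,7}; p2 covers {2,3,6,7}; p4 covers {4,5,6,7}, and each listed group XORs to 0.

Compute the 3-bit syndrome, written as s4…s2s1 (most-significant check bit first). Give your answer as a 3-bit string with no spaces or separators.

s1 (pos 1,3,5,7): 1⊕1⊕0⊕1 = 1
s2 (pos 2,3,6,7): 1⊕1⊕1⊕1 = 0
s4 (pos 4,5,6,7): 0⊕0⊕1⊕1 = 0
Syndrome s4…s1 = 001 → error at position 1.

001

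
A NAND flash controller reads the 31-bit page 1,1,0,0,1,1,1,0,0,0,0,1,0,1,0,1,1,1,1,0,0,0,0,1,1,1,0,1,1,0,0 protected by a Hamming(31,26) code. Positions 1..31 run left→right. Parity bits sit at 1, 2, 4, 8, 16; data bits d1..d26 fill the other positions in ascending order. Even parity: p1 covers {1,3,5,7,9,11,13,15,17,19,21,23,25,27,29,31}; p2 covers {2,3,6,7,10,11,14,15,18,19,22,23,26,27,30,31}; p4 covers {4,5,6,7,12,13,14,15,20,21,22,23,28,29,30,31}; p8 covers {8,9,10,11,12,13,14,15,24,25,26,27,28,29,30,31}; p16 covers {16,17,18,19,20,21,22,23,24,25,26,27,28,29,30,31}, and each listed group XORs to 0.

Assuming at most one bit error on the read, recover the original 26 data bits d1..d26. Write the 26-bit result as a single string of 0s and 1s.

01110001010111000011101101

s1 (pos 1,3,5,7,9,11,13,15,17,19,21,23,25,27,29,31): 1⊕0⊕1⊕1⊕0⊕0⊕0⊕0⊕1⊕1⊕0⊕0⊕1⊕0⊕1⊕0 = 1
s2 (pos 2,3,6,7,10,11,14,15,18,19,22,23,26,27,30,31): 1⊕0⊕1⊕1⊕0⊕0⊕1⊕0⊕1⊕1⊕0⊕0⊕1⊕0⊕0⊕0 = 1
s4 (pos 4,5,6,7,12,13,14,15,20,21,22,23,28,29,30,31): 0⊕1⊕1⊕1⊕1⊕0⊕1⊕0⊕0⊕0⊕0⊕0⊕1⊕1⊕0⊕0 = 1
s8 (pos 8,9,10,11,12,13,14,15,24,25,26,27,28,29,30,31): 0⊕0⊕0⊕0⊕1⊕0⊕1⊕0⊕1⊕1⊕1⊕0⊕1⊕1⊕0⊕0 = 1
s16 (pos 16,17,18,19,20,21,22,23,24,25,26,27,28,29,30,31): 1⊕1⊕1⊕1⊕0⊕0⊕0⊕0⊕1⊕1⊕1⊕0⊕1⊕1⊕0⊕0 = 1
Syndrome s16…s1 = 11111 → error at position 31.
Flip position 31: 1100111000010101111000011101100 → 1100111000010101111000011101101
Read data bits from positions 3,5,6,7,9,10,11,12,13,14,15,17,18,19,20,21,22,23,24,25,26,27,28,29,30,31: 01110001010111000011101101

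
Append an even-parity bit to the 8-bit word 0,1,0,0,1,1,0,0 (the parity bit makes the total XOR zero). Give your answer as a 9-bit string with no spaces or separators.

010011001

XOR of the 8 data bits: 0⊕1⊕0⊕0⊕1⊕1⊕0⊕0 = 1
Parity bit = 1 (so all 9 bits XOR to 0).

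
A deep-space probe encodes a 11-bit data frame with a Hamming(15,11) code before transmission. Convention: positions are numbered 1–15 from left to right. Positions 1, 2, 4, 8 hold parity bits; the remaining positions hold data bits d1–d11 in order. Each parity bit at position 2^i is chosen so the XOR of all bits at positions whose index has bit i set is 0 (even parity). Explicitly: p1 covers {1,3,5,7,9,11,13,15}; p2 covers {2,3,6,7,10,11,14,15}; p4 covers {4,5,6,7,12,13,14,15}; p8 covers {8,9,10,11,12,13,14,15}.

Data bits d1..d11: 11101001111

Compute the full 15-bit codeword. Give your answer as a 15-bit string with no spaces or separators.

Place data at non-parity positions: p1 p2 1 p4 1 1 0 p8 1 0 0 1 1 1 1
p1 (pos 1,3,5,7,9,11,13,15): XOR of data positions = 1⊕1⊕0⊕1⊕0⊕1⊕1 = 1
p2 (pos 2,3,6,7,10,11,14,15): XOR of data positions = 1⊕1⊕0⊕0⊕0⊕1⊕1 = 0
p4 (pos 4,5,6,7,12,13,14,15): XOR of data positions = 1⊕1⊕0⊕1⊕1⊕1⊕1 = 0
p8 (pos 8,9,10,11,12,13,14,15): XOR of data positions = 1⊕0⊕0⊕1⊕1⊕1⊕1 = 1
Codeword: 101011011001111

101011011001111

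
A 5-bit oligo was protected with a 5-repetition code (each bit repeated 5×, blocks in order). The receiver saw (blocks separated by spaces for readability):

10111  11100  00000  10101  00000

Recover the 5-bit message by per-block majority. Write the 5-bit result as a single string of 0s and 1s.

Block 1 (10111): 4 ones → 1
Block 2 (11100): 3 ones → 1
Block 3 (00000): 0 ones → 0
Block 4 (10101): 3 ones → 1
Block 5 (00000): 0 ones → 0

11010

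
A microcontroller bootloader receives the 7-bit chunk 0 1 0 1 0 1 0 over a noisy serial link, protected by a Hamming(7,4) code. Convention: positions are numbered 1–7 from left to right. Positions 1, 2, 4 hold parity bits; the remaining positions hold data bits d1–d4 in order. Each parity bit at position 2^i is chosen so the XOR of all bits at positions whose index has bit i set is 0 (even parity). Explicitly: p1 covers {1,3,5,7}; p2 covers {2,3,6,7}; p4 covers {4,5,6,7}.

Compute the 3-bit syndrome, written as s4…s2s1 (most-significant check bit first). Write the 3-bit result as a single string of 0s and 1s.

000

s1 (pos 1,3,5,7): 0⊕0⊕0⊕0 = 0
s2 (pos 2,3,6,7): 1⊕0⊕1⊕0 = 0
s4 (pos 4,5,6,7): 1⊕0⊕1⊕0 = 0
Syndrome s4…s1 = 000 → no error.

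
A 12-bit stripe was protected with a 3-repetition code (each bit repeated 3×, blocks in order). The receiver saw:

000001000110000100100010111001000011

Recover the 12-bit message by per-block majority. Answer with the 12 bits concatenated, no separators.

Block 1 (000): 0 ones → 0
Block 2 (001): 1 one → 0
Block 3 (000): 0 ones → 0
Block 4 (110): 2 ones → 1
Block 5 (000): 0 ones → 0
Block 6 (100): 1 one → 0
Block 7 (100): 1 one → 0
Block 8 (010): 1 one → 0
Block 9 (111): 3 ones → 1
Block 10 (001): 1 one → 0
Block 11 (000): 0 ones → 0
Block 12 (011): 2 ones → 1

000100001001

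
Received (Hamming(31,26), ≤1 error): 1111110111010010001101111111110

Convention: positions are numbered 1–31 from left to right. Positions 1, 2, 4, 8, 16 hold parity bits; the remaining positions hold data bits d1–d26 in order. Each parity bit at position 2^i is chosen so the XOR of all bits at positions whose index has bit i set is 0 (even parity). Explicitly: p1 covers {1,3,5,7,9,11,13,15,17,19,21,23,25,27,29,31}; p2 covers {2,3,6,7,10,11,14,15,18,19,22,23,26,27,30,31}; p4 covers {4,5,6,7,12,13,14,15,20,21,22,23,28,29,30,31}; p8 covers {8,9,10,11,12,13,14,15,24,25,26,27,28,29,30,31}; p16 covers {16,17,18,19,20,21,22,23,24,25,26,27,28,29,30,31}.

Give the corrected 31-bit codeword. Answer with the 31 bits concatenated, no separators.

1111110111010010001100111111110

s1 (pos 1,3,5,7,9,11,13,15,17,19,21,23,25,27,29,31): 1⊕1⊕1⊕0⊕1⊕0⊕0⊕1⊕0⊕1⊕0⊕1⊕1⊕1⊕1⊕0 = 0
s2 (pos 2,3,6,7,10,11,14,15,18,19,22,23,26,27,30,31): 1⊕1⊕1⊕0⊕1⊕0⊕0⊕1⊕0⊕1⊕1⊕1⊕1⊕1⊕1⊕0 = 1
s4 (pos 4,5,6,7,12,13,14,15,20,21,22,23,28,29,30,31): 1⊕1⊕1⊕0⊕1⊕0⊕0⊕1⊕1⊕0⊕1⊕1⊕1⊕1⊕1⊕0 = 1
s8 (pos 8,9,10,11,12,13,14,15,24,25,26,27,28,29,30,31): 1⊕1⊕1⊕0⊕1⊕0⊕0⊕1⊕1⊕1⊕1⊕1⊕1⊕1⊕1⊕0 = 0
s16 (pos 16,17,18,19,20,21,22,23,24,25,26,27,28,29,30,31): 0⊕0⊕0⊕1⊕1⊕0⊕1⊕1⊕1⊕1⊕1⊕1⊕1⊕1⊕1⊕0 = 1
Syndrome s16…s1 = 10110 → error at position 22.
Flip position 22: 1111110111010010001101111111110 → 1111110111010010001100111111110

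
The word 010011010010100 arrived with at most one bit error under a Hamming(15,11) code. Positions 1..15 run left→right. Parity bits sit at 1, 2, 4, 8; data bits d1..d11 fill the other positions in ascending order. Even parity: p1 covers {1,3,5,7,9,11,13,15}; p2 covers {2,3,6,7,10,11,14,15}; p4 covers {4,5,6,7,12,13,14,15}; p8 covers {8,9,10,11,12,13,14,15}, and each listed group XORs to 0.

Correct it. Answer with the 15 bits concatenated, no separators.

010011010010101

s1 (pos 1,3,5,7,9,11,13,15): 0⊕0⊕1⊕0⊕0⊕1⊕1⊕0 = 1
s2 (pos 2,3,6,7,10,11,14,15): 1⊕0⊕1⊕0⊕0⊕1⊕0⊕0 = 1
s4 (pos 4,5,6,7,12,13,14,15): 0⊕1⊕1⊕0⊕0⊕1⊕0⊕0 = 1
s8 (pos 8,9,10,11,12,13,14,15): 1⊕0⊕0⊕1⊕0⊕1⊕0⊕0 = 1
Syndrome s8…s1 = 1111 → error at position 15.
Flip position 15: 010011010010100 → 010011010010101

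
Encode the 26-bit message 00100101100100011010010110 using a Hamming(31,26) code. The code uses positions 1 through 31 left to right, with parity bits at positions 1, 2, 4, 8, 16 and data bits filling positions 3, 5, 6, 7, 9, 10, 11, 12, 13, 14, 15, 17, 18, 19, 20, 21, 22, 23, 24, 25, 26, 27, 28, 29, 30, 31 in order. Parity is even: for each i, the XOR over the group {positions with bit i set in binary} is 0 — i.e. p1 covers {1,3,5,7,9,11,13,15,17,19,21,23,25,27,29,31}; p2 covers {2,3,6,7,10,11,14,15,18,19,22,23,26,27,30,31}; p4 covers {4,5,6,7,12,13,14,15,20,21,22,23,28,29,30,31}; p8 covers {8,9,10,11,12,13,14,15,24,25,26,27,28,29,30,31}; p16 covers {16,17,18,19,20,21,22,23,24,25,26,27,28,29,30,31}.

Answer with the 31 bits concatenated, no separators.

Place data at non-parity positions: p1 p2 0 p4 0 1 0 p8 0 1 0 1 1 0 0 p16 1 0 0 0 1 1 0 1 0 0 1 0 1 1 0
p1 (pos 1,3,5,7,9,11,13,15,17,19,21,23,25,27,29,31): XOR of data positions = 0⊕0⊕0⊕0⊕0⊕1⊕0⊕1⊕0⊕1⊕0⊕0⊕1⊕1⊕0 = 1
p2 (pos 2,3,6,7,10,11,14,15,18,19,22,23,26,27,30,31): XOR of data positions = 0⊕1⊕0⊕1⊕0⊕0⊕0⊕0⊕0⊕1⊕0⊕0⊕1⊕1⊕0 = 1
p4 (pos 4,5,6,7,12,13,14,15,20,21,22,23,28,29,30,31): XOR of data positions = 0⊕1⊕0⊕1⊕1⊕0⊕0⊕0⊕1⊕1⊕0⊕0⊕1⊕1⊕0 = 1
p8 (pos 8,9,10,11,12,13,14,15,24,25,26,27,28,29,30,31): XOR of data positions = 0⊕1⊕0⊕1⊕1⊕0⊕0⊕1⊕0⊕0⊕1⊕0⊕1⊕1⊕0 = 1
p16 (pos 16,17,18,19,20,21,22,23,24,25,26,27,28,29,30,31): XOR of data positions = 1⊕0⊕0⊕0⊕1⊕1⊕0⊕1⊕0⊕0⊕1⊕0⊕1⊕1⊕0 = 1
Codeword: 1101010101011001100011010010110

1101010101011001100011010010110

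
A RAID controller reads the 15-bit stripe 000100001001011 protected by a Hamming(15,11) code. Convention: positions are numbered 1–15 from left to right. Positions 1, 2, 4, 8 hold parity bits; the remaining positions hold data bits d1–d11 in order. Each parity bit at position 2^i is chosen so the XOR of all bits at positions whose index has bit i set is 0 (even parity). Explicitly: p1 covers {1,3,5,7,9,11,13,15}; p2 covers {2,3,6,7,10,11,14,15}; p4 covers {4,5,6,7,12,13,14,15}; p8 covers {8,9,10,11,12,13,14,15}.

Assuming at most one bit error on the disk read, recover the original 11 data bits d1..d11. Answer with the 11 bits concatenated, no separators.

s1 (pos 1,3,5,7,9,11,13,15): 0⊕0⊕0⊕0⊕1⊕0⊕0⊕1 = 0
s2 (pos 2,3,6,7,10,11,14,15): 0⊕0⊕0⊕0⊕0⊕0⊕1⊕1 = 0
s4 (pos 4,5,6,7,12,13,14,15): 1⊕0⊕0⊕0⊕1⊕0⊕1⊕1 = 0
s8 (pos 8,9,10,11,12,13,14,15): 0⊕1⊕0⊕0⊕1⊕0⊕1⊕1 = 0
Syndrome s8…s1 = 0000 → no error.
Read data bits from positions 3,5,6,7,9,10,11,12,13,14,15: 00001001011

00001001011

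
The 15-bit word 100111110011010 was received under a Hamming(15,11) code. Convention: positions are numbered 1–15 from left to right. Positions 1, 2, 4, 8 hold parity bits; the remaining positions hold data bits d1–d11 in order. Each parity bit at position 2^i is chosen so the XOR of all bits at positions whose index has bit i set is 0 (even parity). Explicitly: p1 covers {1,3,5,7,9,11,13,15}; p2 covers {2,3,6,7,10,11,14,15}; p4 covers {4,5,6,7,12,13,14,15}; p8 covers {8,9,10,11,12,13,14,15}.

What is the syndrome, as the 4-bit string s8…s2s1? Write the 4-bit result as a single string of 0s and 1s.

s1 (pos 1,3,5,7,9,11,13,15): 1⊕0⊕1⊕1⊕0⊕1⊕0⊕0 = 0
s2 (pos 2,3,6,7,10,11,14,15): 0⊕0⊕1⊕1⊕0⊕1⊕1⊕0 = 0
s4 (pos 4,5,6,7,12,13,14,15): 1⊕1⊕1⊕1⊕1⊕0⊕1⊕0 = 0
s8 (pos 8,9,10,11,12,13,14,15): 1⊕0⊕0⊕1⊕1⊕0⊕1⊕0 = 0
Syndrome s8…s1 = 0000 → no error.

0000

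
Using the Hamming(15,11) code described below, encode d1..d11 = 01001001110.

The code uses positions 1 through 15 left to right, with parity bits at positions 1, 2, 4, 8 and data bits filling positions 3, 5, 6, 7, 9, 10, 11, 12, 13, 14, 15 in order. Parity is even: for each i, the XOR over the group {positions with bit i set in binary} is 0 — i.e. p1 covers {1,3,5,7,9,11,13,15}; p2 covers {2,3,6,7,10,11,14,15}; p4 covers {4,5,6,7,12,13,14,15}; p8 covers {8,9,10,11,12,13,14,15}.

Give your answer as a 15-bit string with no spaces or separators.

Place data at non-parity positions: p1 p2 0 p4 1 0 0 p8 1 0 0 1 1 1 0
p1 (pos 1,3,5,7,9,11,13,15): XOR of data positions = 0⊕1⊕0⊕1⊕0⊕1⊕0 = 1
p2 (pos 2,3,6,7,10,11,14,15): XOR of data positions = 0⊕0⊕0⊕0⊕0⊕1⊕0 = 1
p4 (pos 4,5,6,7,12,13,14,15): XOR of data positions = 1⊕0⊕0⊕1⊕1⊕1⊕0 = 0
p8 (pos 8,9,10,11,12,13,14,15): XOR of data positions = 1⊕0⊕0⊕1⊕1⊕1⊕0 = 0
Codeword: 110010001001110

110010001001110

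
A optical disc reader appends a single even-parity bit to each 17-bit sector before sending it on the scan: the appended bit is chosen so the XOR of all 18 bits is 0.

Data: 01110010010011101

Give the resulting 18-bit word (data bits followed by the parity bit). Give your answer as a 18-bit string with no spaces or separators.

011100100100111011

XOR of the 17 data bits: 0⊕1⊕1⊕1⊕0⊕0⊕1⊕0⊕0⊕1⊕0⊕0⊕1⊕1⊕1⊕0⊕1 = 1
Parity bit = 1 (so all 18 bits XOR to 0).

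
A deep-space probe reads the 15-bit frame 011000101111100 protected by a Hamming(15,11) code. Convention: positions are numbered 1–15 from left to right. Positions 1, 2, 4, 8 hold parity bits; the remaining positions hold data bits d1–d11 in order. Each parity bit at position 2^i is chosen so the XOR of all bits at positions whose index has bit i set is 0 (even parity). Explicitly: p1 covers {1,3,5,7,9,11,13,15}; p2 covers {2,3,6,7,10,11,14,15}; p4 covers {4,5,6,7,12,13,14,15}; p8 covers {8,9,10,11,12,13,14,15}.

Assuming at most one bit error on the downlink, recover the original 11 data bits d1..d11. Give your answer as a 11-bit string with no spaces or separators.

10011111101

s1 (pos 1,3,5,7,9,11,13,15): 0⊕1⊕0⊕1⊕1⊕1⊕1⊕0 = 1
s2 (pos 2,3,6,7,10,11,14,15): 1⊕1⊕0⊕1⊕1⊕1⊕0⊕0 = 1
s4 (pos 4,5,6,7,12,13,14,15): 0⊕0⊕0⊕1⊕1⊕1⊕0⊕0 = 1
s8 (pos 8,9,10,11,12,13,14,15): 0⊕1⊕1⊕1⊕1⊕1⊕0⊕0 = 1
Syndrome s8…s1 = 1111 → error at position 15.
Flip position 15: 011000101111100 → 011000101111101
Read data bits from positions 3,5,6,7,9,10,11,12,13,14,15: 10011111101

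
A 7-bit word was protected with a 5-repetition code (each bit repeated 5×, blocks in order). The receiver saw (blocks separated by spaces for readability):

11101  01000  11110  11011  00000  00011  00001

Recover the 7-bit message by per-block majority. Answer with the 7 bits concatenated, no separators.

Block 1 (11101): 4 ones → 1
Block 2 (01000): 1 one → 0
Block 3 (11110): 4 ones → 1
Block 4 (11011): 4 ones → 1
Block 5 (00000): 0 ones → 0
Block 6 (00011): 2 ones → 0
Block 7 (00001): 1 one → 0

1011000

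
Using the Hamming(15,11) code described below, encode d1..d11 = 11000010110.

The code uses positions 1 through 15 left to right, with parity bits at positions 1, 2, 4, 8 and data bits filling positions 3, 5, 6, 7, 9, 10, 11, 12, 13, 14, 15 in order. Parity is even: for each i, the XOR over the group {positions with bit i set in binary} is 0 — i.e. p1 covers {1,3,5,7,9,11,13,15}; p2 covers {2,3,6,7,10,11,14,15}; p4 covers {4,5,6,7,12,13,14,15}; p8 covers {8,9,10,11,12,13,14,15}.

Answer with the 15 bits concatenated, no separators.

011110010010110

Place data at non-parity positions: p1 p2 1 p4 1 0 0 p8 0 0 1 0 1 1 0
p1 (pos 1,3,5,7,9,11,13,15): XOR of data positions = 1⊕1⊕0⊕0⊕1⊕1⊕0 = 0
p2 (pos 2,3,6,7,10,11,14,15): XOR of data positions = 1⊕0⊕0⊕0⊕1⊕1⊕0 = 1
p4 (pos 4,5,6,7,12,13,14,15): XOR of data positions = 1⊕0⊕0⊕0⊕1⊕1⊕0 = 1
p8 (pos 8,9,10,11,12,13,14,15): XOR of data positions = 0⊕0⊕1⊕0⊕1⊕1⊕0 = 1
Codeword: 011110010010110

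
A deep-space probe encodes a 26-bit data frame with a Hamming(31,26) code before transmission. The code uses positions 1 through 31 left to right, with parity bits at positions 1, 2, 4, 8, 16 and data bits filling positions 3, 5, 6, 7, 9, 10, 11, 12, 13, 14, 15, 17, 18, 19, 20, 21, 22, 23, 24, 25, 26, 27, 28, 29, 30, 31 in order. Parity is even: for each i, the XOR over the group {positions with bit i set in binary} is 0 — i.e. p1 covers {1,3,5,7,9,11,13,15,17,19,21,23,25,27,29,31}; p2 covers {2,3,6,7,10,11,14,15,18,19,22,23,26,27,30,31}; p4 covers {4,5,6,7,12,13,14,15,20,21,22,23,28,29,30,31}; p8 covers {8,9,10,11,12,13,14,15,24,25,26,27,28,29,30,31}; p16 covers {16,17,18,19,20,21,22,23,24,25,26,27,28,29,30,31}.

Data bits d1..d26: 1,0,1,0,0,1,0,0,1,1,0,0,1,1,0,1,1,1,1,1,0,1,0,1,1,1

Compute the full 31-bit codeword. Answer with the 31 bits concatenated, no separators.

Place data at non-parity positions: p1 p2 1 p4 0 1 0 p8 0 1 0 0 1 1 0 p16 0 1 1 0 1 1 1 1 1 0 1 0 1 1 1
p1 (pos 1,3,5,7,9,11,13,15,17,19,21,23,25,27,29,31): XOR of data positions = 1⊕0⊕0⊕0⊕0⊕1⊕0⊕0⊕1⊕1⊕1⊕1⊕1⊕1⊕1 = 1
p2 (pos 2,3,6,7,10,11,14,15,18,19,22,23,26,27,30,31): XOR of data positions = 1⊕1⊕0⊕1⊕0⊕1⊕0⊕1⊕1⊕1⊕1⊕0⊕1⊕1⊕1 = 1
p4 (pos 4,5,6,7,12,13,14,15,20,21,22,23,28,29,30,31): XOR of data positions = 0⊕1⊕0⊕0⊕1⊕1⊕0⊕0⊕1⊕1⊕1⊕0⊕1⊕1⊕1 = 1
p8 (pos 8,9,10,11,12,13,14,15,24,25,26,27,28,29,30,31): XOR of data positions = 0⊕1⊕0⊕0⊕1⊕1⊕0⊕1⊕1⊕0⊕1⊕0⊕1⊕1⊕1 = 1
p16 (pos 16,17,18,19,20,21,22,23,24,25,26,27,28,29,30,31): XOR of data positions = 0⊕1⊕1⊕0⊕1⊕1⊕1⊕1⊕1⊕0⊕1⊕0⊕1⊕1⊕1 = 1
Codeword: 1111010101001101011011111010111

1111010101001101011011111010111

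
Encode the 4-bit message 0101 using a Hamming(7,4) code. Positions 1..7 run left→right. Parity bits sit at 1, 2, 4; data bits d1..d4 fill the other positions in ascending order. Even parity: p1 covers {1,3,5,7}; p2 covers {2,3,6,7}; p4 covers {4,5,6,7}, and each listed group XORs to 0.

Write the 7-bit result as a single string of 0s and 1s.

0100101

Place data at non-parity positions: p1 p2 0 p4 1 0 1
p1 (pos 1,3,5,7): XOR of data positions = 0⊕1⊕1 = 0
p2 (pos 2,3,6,7): XOR of data positions = 0⊕0⊕1 = 1
p4 (pos 4,5,6,7): XOR of data positions = 1⊕0⊕1 = 0
Codeword: 0100101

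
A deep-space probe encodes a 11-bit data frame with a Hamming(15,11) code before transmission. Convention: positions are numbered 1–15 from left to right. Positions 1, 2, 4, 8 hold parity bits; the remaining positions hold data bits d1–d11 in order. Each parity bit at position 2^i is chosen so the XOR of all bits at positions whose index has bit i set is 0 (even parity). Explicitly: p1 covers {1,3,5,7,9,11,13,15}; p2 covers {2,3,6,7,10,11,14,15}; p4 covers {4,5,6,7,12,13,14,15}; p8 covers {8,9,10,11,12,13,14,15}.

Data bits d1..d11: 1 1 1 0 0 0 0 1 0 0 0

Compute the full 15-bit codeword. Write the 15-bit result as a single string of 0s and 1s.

001111010001000

Place data at non-parity positions: p1 p2 1 p4 1 1 0 p8 0 0 0 1 0 0 0
p1 (pos 1,3,5,7,9,11,13,15): XOR of data positions = 1⊕1⊕0⊕0⊕0⊕0⊕0 = 0
p2 (pos 2,3,6,7,10,11,14,15): XOR of data positions = 1⊕1⊕0⊕0⊕0⊕0⊕0 = 0
p4 (pos 4,5,6,7,12,13,14,15): XOR of data positions = 1⊕1⊕0⊕1⊕0⊕0⊕0 = 1
p8 (pos 8,9,10,11,12,13,14,15): XOR of data positions = 0⊕0⊕0⊕1⊕0⊕0⊕0 = 1
Codeword: 001111010001000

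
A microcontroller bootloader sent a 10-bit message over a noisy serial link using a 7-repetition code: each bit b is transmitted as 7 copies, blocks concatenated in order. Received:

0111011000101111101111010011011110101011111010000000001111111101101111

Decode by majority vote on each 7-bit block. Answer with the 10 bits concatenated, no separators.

1011110011

Block 1 (0111011): 5 ones → 1
Block 2 (0001011): 3 ones → 0
Block 3 (1110111): 6 ones → 1
Block 4 (1010011): 4 ones → 1
Block 5 (0111101): 5 ones → 1
Block 6 (0101111): 5 ones → 1
Block 7 (1010000): 2 ones → 0
Block 8 (0000011): 2 ones → 0
Block 9 (1111110): 6 ones → 1
Block 10 (1101111): 6 ones → 1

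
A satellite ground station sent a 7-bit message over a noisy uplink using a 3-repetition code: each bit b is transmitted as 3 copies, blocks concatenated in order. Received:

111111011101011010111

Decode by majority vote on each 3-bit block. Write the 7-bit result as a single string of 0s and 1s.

1111101

Block 1 (111): 3 ones → 1
Block 2 (111): 3 ones → 1
Block 3 (011): 2 ones → 1
Block 4 (101): 2 ones → 1
Block 5 (011): 2 ones → 1
Block 6 (010): 1 one → 0
Block 7 (111): 3 ones → 1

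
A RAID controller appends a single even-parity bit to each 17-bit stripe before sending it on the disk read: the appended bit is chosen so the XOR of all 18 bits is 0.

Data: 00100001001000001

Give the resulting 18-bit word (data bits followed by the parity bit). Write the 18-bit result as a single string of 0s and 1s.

XOR of the 17 data bits: 0⊕0⊕1⊕0⊕0⊕0⊕0⊕1⊕0⊕0⊕1⊕0⊕0⊕0⊕0⊕0⊕1 = 0
Parity bit = 0 (so all 18 bits XOR to 0).

001000010010000010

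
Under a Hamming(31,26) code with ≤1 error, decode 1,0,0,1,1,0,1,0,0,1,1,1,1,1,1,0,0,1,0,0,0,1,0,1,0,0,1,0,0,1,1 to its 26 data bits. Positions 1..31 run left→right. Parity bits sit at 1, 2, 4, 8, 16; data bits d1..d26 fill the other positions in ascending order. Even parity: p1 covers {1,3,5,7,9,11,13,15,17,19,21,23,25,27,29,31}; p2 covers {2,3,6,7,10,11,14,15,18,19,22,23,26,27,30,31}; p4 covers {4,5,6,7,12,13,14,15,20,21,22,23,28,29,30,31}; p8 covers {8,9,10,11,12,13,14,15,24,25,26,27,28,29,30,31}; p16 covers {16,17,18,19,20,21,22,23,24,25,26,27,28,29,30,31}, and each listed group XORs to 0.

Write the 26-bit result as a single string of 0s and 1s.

s1 (pos 1,3,5,7,9,11,13,15,17,19,21,23,25,27,29,31): 1⊕0⊕1⊕1⊕0⊕1⊕1⊕1⊕0⊕0⊕0⊕0⊕0⊕1⊕0⊕1 = 0
s2 (pos 2,3,6,7,10,11,14,15,18,19,22,23,26,27,30,31): 0⊕0⊕0⊕1⊕1⊕1⊕1⊕1⊕1⊕0⊕1⊕0⊕0⊕1⊕1⊕1 = 0
s4 (pos 4,5,6,7,12,13,14,15,20,21,22,23,28,29,30,31): 1⊕1⊕0⊕1⊕1⊕1⊕1⊕1⊕0⊕0⊕1⊕0⊕0⊕0⊕1⊕1 = 0
s8 (pos 8,9,10,11,12,13,14,15,24,25,26,27,28,29,30,31): 0⊕0⊕1⊕1⊕1⊕1⊕1⊕1⊕1⊕0⊕0⊕1⊕0⊕0⊕1⊕1 = 0
s16 (pos 16,17,18,19,20,21,22,23,24,25,26,27,28,29,30,31): 0⊕0⊕1⊕0⊕0⊕0⊕1⊕0⊕1⊕0⊕0⊕1⊕0⊕0⊕1⊕1 = 0
Syndrome s16…s1 = 00000 → no error.
Read data bits from positions 3,5,6,7,9,10,11,12,13,14,15,17,18,19,20,21,22,23,24,25,26,27,28,29,30,31: 01010111111010001010010011

01010111111010001010010011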